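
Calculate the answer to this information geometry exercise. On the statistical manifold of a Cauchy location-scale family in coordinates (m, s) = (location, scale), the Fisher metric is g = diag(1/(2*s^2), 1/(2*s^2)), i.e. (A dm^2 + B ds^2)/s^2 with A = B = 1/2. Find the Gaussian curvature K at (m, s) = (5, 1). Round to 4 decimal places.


The metric has the form g = (A dm^2 + B ds^2)/s^2 with A = 1/2, B = 1/2.
Substitute u = sqrt(A/B)*m: g = B*(du^2 + ds^2)/s^2, i.e. B times the
Poincare upper half-plane metric, which has constant Gaussian curvature -1.
Scaling a 2D metric by a constant c divides the Gaussian curvature by c,
so K = -1/B = -1/(1/2) = -2.0000 everywhere (the point (m, s) = (5, 1) is irrelevant:
the curvature is constant).
The requested Gaussian curvature is K = -2.0000.

-2.0000


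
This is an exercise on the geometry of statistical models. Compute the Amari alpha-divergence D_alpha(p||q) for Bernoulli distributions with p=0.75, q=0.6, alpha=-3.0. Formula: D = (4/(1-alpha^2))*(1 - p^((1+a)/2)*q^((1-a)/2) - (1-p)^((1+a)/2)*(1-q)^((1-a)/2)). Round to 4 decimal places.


Amari alpha-divergence:
D = (4/(1-alpha^2))*(1 - p^((1+a)/2)*q^((1-a)/2) - (1-p)^((1+a)/2)*(1-q)^((1-a)/2)).
alpha = -3.0, p = 0.75, q = 0.6.
e1 = (1+alpha)/2 = -1.0, e2 = (1-alpha)/2 = 2.0.
t1 = p^e1 * q^e2 = 0.75^-1.0 * 0.6^2.0 = 0.48.
t2 = (1-p)^e1 * (1-q)^e2 = 0.25^-1.0 * 0.4^2.0 = 0.64.
4/(1-alpha^2) = -0.5.
D = -0.5*(1 - 0.48 - 0.64) = 0.0600

0.0600


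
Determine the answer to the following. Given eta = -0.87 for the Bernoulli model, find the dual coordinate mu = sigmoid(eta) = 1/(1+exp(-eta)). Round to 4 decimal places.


Dual coordinate (expectation parameter) for Bernoulli:
mu = 1/(1+exp(-eta)).
eta = -0.87.
exp(-eta) = exp(0.87) = 2.386911.
mu = 1/(1+2.386911) = 0.2953

0.2953


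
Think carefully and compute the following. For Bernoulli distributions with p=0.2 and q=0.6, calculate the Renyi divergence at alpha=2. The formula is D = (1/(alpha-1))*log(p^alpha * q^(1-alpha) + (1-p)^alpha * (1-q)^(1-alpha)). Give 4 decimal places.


Renyi divergence of order alpha between Bernoulli distributions:
D = (1/(alpha-1))*log(p^alpha * q^(1-alpha) + (1-p)^alpha * (1-q)^(1-alpha)).
alpha = 2, p = 0.2, q = 0.6.
p^alpha * q^(1-alpha) = 0.2^2 * 0.6^-1 = 0.066667.
(1-p)^alpha * (1-q)^(1-alpha) = 0.8^2 * 0.4^-1 = 1.6.
sum = 0.066667 + 1.6 = 1.666667.
D = (1/1)*log(1.666667) = 0.5108

0.5108


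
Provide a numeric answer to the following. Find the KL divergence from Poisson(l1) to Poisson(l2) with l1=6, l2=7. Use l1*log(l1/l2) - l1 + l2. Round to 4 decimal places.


KL divergence for Poisson:
KL = l1*log(l1/l2) - l1 + l2.
l1 = 6, l2 = 7.
log(6/7) = -0.154151.
l1*log(l1/l2) = 6 * -0.154151 = -0.924904.
KL = -0.924904 - 6 + 7 = 0.0751

0.0751


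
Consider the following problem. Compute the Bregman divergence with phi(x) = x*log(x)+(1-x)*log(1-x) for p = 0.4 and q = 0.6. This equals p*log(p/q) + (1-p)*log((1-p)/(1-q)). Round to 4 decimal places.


Bregman divergence with negative entropy generator:
D = p*log(p/q) + (1-p)*log((1-p)/(1-q)).
p = 0.4, q = 0.6.
p*log(p/q) = 0.4*log(0.4/0.6) = -0.162186.
(1-p)*log((1-p)/(1-q)) = 0.6*log(0.6/0.4) = 0.243279.
D = -0.162186 + 0.243279 = 0.0811

0.0811


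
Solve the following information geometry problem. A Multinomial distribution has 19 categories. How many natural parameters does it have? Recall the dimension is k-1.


Exponential family dimension calculation:
For Multinomial with k=19 categories, dim = k-1 = 18.

18


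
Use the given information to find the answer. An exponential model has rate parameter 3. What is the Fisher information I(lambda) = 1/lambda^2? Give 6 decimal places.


Fisher information for exponential: I(lambda) = 1/lambda^2.
lambda = 3, lambda^2 = 9.
I = 1/9 = 0.111111

0.111111


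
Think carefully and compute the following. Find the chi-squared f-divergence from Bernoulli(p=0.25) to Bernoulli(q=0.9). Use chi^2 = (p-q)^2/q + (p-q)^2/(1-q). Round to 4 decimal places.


Chi-squared divergence between Bernoulli distributions:
chi^2 = (p-q)^2/q + (p-q)^2/(1-q).
p = 0.25, q = 0.9, p-q = -0.65.
(p-q)^2 = 0.4225.
term1 = 0.4225/0.9 = 0.469444.
term2 = 0.4225/0.1 = 4.225.
chi^2 = 0.469444 + 4.225 = 4.6944

4.6944


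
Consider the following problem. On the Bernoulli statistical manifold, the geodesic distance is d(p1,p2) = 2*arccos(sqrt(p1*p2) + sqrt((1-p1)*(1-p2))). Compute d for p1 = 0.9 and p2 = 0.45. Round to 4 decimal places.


Geodesic distance on Bernoulli manifold:
d(p1,p2) = 2*arccos(sqrt(p1*p2) + sqrt((1-p1)*(1-p2))).
sqrt(p1*p2) = sqrt(0.9*0.45) = 0.636396.
sqrt((1-p1)*(1-p2)) = sqrt(0.1*0.55) = 0.234521.
arg = 0.636396 + 0.234521 = 0.870917.
d = 2*arccos(0.870917) = 1.0275

1.0275


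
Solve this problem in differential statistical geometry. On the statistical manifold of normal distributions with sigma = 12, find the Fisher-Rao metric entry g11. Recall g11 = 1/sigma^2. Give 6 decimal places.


For the 2-parameter normal family, the Fisher metric has:
  g11 = 1/sigma^2, g22 = 2/sigma^2.
sigma = 12, sigma^2 = 144.
g11 = 0.006944

0.006944


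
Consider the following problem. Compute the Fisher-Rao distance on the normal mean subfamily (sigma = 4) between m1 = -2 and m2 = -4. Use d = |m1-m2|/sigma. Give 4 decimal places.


On the fixed-variance normal subfamily, geodesic distance = |m1-m2|/sigma.
|-2 - -4| = 2.
sigma = 4.
d = 2/4 = 0.5000

0.5000


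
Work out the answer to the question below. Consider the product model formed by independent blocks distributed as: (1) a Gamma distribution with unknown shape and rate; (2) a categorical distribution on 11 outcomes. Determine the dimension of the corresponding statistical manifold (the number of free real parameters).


The dimension of a statistical manifold equals the number of free
(independent) real parameters of the model. For a product of independent
blocks the parameter counts add.
- Gamma (shape, rate): 2.
- categorical on 11 outcomes (probabilities sum to 1): 11-1 = 10.
Total = 2 + 10 = 12.
Dimension = 12

12


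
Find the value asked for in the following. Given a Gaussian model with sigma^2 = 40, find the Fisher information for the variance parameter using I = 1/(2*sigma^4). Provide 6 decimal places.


Fisher information for variance: I(sigma^2) = 1/(2*sigma^4).
sigma^2 = 40, so sigma^4 = 1600.
I = 1/(2*1600) = 1/3200 = 0.000313

0.000313


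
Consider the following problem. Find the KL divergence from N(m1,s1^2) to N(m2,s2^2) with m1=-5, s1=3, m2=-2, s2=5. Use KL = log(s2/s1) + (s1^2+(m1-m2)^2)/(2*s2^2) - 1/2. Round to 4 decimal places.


KL divergence between normal distributions:
KL = log(s2/s1) + (s1^2 + (m1-m2)^2)/(2*s2^2) - 1/2.
log(5/3) = 0.510826.
(3^2 + (-5--2)^2)/(2*5^2) = (9 + 9)/50 = 0.36.
KL = 0.510826 + 0.36 - 0.5 = 0.3708

0.3708


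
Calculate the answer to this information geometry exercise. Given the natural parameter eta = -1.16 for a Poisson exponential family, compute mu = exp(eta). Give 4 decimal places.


Expectation parameter for Poisson exponential family:
mu = exp(eta).
eta = -1.16.
mu = exp(-1.16) = 0.3135

0.3135


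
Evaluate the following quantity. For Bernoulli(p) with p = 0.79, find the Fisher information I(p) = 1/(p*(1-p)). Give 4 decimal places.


For Bernoulli(p), Fisher information is I(p) = 1/(p*(1-p)).
p = 0.79, 1-p = 0.21.
p*(1-p) = 0.1659.
I(p) = 1/0.1659 = 6.0277

6.0277


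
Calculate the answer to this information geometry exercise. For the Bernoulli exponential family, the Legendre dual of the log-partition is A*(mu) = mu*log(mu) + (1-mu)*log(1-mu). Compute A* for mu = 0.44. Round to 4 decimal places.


Legendre transform for Bernoulli:
A*(mu) = mu*log(mu) + (1-mu)*log(1-mu).
mu = 0.44, 1-mu = 0.56.
mu*log(mu) = 0.44*log(0.44) = -0.361231.
(1-mu)*log(1-mu) = 0.56*log(0.56) = -0.324698.
A* = -0.361231 + -0.324698 = -0.6859

-0.6859


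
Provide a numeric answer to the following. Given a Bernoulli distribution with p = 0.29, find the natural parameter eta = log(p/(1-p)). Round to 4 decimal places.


Natural parameter for Bernoulli: eta = log(p/(1-p)).
p = 0.29, 1-p = 0.71.
p/(1-p) = 0.408451.
eta = log(0.408451) = -0.8954

-0.8954


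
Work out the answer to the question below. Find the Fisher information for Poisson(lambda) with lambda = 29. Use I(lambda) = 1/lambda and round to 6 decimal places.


Fisher information for Poisson: I(lambda) = 1/lambda.
lambda = 29.
I(lambda) = 1/29 = 0.034483

0.034483


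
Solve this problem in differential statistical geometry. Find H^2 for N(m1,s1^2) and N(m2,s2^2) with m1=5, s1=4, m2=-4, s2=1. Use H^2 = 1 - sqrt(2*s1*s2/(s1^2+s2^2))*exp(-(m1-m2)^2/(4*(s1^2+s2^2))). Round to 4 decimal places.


Squared Hellinger distance for Gaussians:
H^2 = 1 - sqrt(2*s1*s2/(s1^2+s2^2)) * exp(-(m1-m2)^2/(4*(s1^2+s2^2))).
s1^2 = 16, s2^2 = 1, s1^2+s2^2 = 17.
sqrt(2*4*1/(17)) = 0.685994.
(m1-m2)^2 = (9)^2 = 81.
exp(-81/(4*17)) = exp(-1.191176) = 0.303864.
H^2 = 1 - 0.685994*0.303864 = 0.7916

0.7916


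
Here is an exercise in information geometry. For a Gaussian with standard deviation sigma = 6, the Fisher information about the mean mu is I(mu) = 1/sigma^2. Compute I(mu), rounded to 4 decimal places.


The Fisher information for the mean of a normal distribution is I(mu) = 1/sigma^2.
sigma = 6, so sigma^2 = 36.
I(mu) = 1/36 = 0.0278

0.0278


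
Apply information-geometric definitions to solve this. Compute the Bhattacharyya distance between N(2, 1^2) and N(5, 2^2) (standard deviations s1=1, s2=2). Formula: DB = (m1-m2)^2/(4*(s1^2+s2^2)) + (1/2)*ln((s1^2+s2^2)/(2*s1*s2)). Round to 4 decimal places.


Bhattacharyya distance between two Gaussians:
DB = (m1-m2)^2/(4*(s1^2+s2^2)) + (1/2)*ln((s1^2+s2^2)/(2*s1*s2)).
(m1-m2)^2 = (-3)^2 = 9.
s1^2+s2^2 = 1 + 4 = 5.
term1 = 9/20 = 0.45.
term2 = 0.5*ln(5/4.0) = 0.111572.
DB = 0.45 + 0.111572 = 0.5616

0.5616


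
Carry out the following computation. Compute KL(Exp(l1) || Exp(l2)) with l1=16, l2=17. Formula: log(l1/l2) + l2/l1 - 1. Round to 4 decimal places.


KL divergence for exponential family:
KL = log(l1/l2) + l2/l1 - 1.
log(16/17) = -0.060625.
17/16 = 1.0625.
KL = -0.060625 + 1.0625 - 1 = 0.0019

0.0019


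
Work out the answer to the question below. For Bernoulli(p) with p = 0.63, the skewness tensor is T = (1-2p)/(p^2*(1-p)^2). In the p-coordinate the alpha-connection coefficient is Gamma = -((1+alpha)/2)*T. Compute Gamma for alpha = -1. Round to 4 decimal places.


Skewness (Amari-Chentsov) tensor: T = (1-2p)/(p^2*(1-p)^2).
p = 0.63, 1-2p = -0.26, p^2 = 0.3969, (1-p)^2 = 0.1369.
T = -0.26/(0.3969 * 0.1369) = -4.785076.
In the p-coordinate, Gamma^(alpha) = Gamma^(0) - (alpha/2)*T with Gamma^(0) = (1/2)*g'(p) = -T/2,
so Gamma^(alpha) = -((1+alpha)/2)*T.
alpha = -1, -(1+alpha)/2 = 0.0.
Gamma = 0.0 * -4.785076 = 0.0000

0.0000


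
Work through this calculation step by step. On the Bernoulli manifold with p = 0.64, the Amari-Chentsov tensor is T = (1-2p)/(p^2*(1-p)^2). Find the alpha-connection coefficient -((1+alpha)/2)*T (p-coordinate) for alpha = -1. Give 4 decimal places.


Skewness (Amari-Chentsov) tensor: T = (1-2p)/(p^2*(1-p)^2).
p = 0.64, 1-2p = -0.28, p^2 = 0.4096, (1-p)^2 = 0.1296.
T = -0.28/(0.4096 * 0.1296) = -5.274643.
In the p-coordinate, Gamma^(alpha) = Gamma^(0) - (alpha/2)*T with Gamma^(0) = (1/2)*g'(p) = -T/2,
so Gamma^(alpha) = -((1+alpha)/2)*T.
alpha = -1, -(1+alpha)/2 = 0.0.
Gamma = 0.0 * -5.274643 = 0.0000

0.0000


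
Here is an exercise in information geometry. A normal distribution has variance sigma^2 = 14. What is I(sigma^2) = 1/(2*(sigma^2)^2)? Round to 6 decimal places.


Fisher information for variance: I(sigma^2) = 1/(2*sigma^4).
sigma^2 = 14, so sigma^4 = 196.
I = 1/(2*196) = 1/392 = 0.002551

0.002551


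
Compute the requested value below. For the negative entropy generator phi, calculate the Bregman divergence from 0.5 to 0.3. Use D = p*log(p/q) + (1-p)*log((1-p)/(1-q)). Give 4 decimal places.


Bregman divergence with negative entropy generator:
D = p*log(p/q) + (1-p)*log((1-p)/(1-q)).
p = 0.5, q = 0.3.
p*log(p/q) = 0.5*log(0.5/0.3) = 0.255413.
(1-p)*log((1-p)/(1-q)) = 0.5*log(0.5/0.7) = -0.168236.
D = 0.255413 + -0.168236 = 0.0872

0.0872


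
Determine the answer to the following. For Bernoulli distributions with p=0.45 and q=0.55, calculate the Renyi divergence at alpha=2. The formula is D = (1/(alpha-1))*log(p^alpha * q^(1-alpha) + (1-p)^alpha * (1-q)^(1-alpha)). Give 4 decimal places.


Renyi divergence of order alpha between Bernoulli distributions:
D = (1/(alpha-1))*log(p^alpha * q^(1-alpha) + (1-p)^alpha * (1-q)^(1-alpha)).
alpha = 2, p = 0.45, q = 0.55.
p^alpha * q^(1-alpha) = 0.45^2 * 0.55^-1 = 0.368182.
(1-p)^alpha * (1-q)^(1-alpha) = 0.55^2 * 0.45^-1 = 0.672222.
sum = 0.368182 + 0.672222 = 1.040404.
D = (1/1)*log(1.040404) = 0.0396

0.0396


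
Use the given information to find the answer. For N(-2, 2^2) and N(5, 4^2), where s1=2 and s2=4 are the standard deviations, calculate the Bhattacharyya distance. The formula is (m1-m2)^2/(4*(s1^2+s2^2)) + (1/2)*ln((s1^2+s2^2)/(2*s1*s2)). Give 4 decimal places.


Bhattacharyya distance between two Gaussians:
DB = (m1-m2)^2/(4*(s1^2+s2^2)) + (1/2)*ln((s1^2+s2^2)/(2*s1*s2)).
(m1-m2)^2 = (-7)^2 = 49.
s1^2+s2^2 = 4 + 16 = 20.
term1 = 49/80 = 0.6125.
term2 = 0.5*ln(20/16.0) = 0.111572.
DB = 0.6125 + 0.111572 = 0.7241

0.7241


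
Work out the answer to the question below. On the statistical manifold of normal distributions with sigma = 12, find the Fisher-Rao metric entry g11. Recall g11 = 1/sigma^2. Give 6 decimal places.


For the 2-parameter normal family, the Fisher metric has:
  g11 = 1/sigma^2, g22 = 2/sigma^2.
sigma = 12, sigma^2 = 144.
g11 = 0.006944

0.006944


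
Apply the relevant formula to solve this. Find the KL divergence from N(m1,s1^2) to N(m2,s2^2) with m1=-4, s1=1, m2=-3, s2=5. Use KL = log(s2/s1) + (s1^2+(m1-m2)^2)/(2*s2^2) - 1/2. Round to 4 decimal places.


KL divergence between normal distributions:
KL = log(s2/s1) + (s1^2 + (m1-m2)^2)/(2*s2^2) - 1/2.
log(5/1) = 1.609438.
(1^2 + (-4--3)^2)/(2*5^2) = (1 + 1)/50 = 0.04.
KL = 1.609438 + 0.04 - 0.5 = 1.1494

1.1494


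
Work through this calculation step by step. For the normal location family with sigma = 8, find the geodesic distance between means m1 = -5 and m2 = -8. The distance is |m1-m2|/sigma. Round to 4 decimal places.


On the fixed-variance normal subfamily, geodesic distance = |m1-m2|/sigma.
|-5 - -8| = 3.
sigma = 8.
d = 3/8 = 0.3750

0.3750


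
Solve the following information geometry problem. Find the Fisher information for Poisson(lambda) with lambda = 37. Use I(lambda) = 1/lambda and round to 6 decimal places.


Fisher information for Poisson: I(lambda) = 1/lambda.
lambda = 37.
I(lambda) = 1/37 = 0.027027

0.027027


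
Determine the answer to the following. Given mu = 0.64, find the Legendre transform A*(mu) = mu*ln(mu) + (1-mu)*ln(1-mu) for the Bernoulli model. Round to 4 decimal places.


Legendre transform for Bernoulli:
A*(mu) = mu*log(mu) + (1-mu)*log(1-mu).
mu = 0.64, 1-mu = 0.36.
mu*log(mu) = 0.64*log(0.64) = -0.285624.
(1-mu)*log(1-mu) = 0.36*log(0.36) = -0.367794.
A* = -0.285624 + -0.367794 = -0.6534

-0.6534


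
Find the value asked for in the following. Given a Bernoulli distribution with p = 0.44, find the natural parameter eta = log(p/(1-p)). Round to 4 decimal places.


Natural parameter for Bernoulli: eta = log(p/(1-p)).
p = 0.44, 1-p = 0.56.
p/(1-p) = 0.785714.
eta = log(0.785714) = -0.2412

-0.2412


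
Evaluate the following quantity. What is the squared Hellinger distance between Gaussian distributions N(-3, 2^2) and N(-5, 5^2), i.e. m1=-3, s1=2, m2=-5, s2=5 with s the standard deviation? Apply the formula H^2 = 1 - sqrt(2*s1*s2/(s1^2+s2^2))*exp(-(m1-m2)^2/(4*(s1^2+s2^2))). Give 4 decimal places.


Squared Hellinger distance for Gaussians:
H^2 = 1 - sqrt(2*s1*s2/(s1^2+s2^2)) * exp(-(m1-m2)^2/(4*(s1^2+s2^2))).
s1^2 = 4, s2^2 = 25, s1^2+s2^2 = 29.
sqrt(2*2*5/(29)) = 0.830455.
(m1-m2)^2 = (2)^2 = 4.
exp(-4/(4*29)) = exp(-0.034483) = 0.966105.
H^2 = 1 - 0.830455*0.966105 = 0.1977

0.1977


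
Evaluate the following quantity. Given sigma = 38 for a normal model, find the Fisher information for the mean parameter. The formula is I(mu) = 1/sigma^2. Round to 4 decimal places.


The Fisher information for the mean of a normal distribution is I(mu) = 1/sigma^2.
sigma = 38, so sigma^2 = 1444.
I(mu) = 1/1444 = 0.0007

0.0007


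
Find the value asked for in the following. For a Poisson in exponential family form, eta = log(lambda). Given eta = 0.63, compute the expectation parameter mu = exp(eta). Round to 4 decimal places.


Expectation parameter for Poisson exponential family:
mu = exp(eta).
eta = 0.63.
mu = exp(0.63) = 1.8776

1.8776


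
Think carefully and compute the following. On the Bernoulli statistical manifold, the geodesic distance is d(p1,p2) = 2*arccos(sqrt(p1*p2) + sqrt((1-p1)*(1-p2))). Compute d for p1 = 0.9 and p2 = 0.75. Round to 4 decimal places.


Geodesic distance on Bernoulli manifold:
d(p1,p2) = 2*arccos(sqrt(p1*p2) + sqrt((1-p1)*(1-p2))).
sqrt(p1*p2) = sqrt(0.9*0.75) = 0.821584.
sqrt((1-p1)*(1-p2)) = sqrt(0.1*0.25) = 0.158114.
arg = 0.821584 + 0.158114 = 0.979698.
d = 2*arccos(0.979698) = 0.4037

0.4037


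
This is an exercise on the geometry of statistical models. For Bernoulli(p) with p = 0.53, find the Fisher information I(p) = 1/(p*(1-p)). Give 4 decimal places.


For Bernoulli(p), Fisher information is I(p) = 1/(p*(1-p)).
p = 0.53, 1-p = 0.47.
p*(1-p) = 0.2491.
I(p) = 1/0.2491 = 4.0145

4.0145


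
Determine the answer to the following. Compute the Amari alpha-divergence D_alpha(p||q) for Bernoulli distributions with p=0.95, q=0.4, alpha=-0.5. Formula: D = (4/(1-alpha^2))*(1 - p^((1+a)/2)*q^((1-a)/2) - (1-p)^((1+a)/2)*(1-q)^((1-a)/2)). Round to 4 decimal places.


Amari alpha-divergence:
D = (4/(1-alpha^2))*(1 - p^((1+a)/2)*q^((1-a)/2) - (1-p)^((1+a)/2)*(1-q)^((1-a)/2)).
alpha = -0.5, p = 0.95, q = 0.4.
e1 = (1+alpha)/2 = 0.25, e2 = (1-alpha)/2 = 0.75.
t1 = p^e1 * q^e2 = 0.95^0.25 * 0.4^0.75 = 0.496565.
t2 = (1-p)^e1 * (1-q)^e2 = 0.05^0.25 * 0.6^0.75 = 0.322371.
4/(1-alpha^2) = 5.333333.
D = 5.333333*(1 - 0.496565 - 0.322371) = 0.9657

0.9657


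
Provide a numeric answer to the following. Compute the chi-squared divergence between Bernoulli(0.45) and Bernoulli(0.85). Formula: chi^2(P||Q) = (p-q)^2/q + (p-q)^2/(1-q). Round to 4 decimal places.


Chi-squared divergence between Bernoulli distributions:
chi^2 = (p-q)^2/q + (p-q)^2/(1-q).
p = 0.45, q = 0.85, p-q = -0.4.
(p-q)^2 = 0.16.
term1 = 0.16/0.85 = 0.188235.
term2 = 0.16/0.15 = 1.066667.
chi^2 = 0.188235 + 1.066667 = 1.2549

1.2549


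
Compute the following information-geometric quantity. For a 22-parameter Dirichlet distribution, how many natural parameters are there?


Exponential family dimension calculation:
Dirichlet with 22 components has 22 natural parameters.

22


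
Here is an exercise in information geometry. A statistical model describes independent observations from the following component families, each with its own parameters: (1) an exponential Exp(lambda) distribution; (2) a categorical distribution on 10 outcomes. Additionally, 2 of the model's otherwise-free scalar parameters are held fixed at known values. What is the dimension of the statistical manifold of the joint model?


The dimension of a statistical manifold equals the number of free
(independent) real parameters of the model. For a product of independent
blocks the parameter counts add.
- exponential (lambda): 1.
- categorical on 10 outcomes (probabilities sum to 1): 10-1 = 9.
Total = 1 + 9 = 10.
2 parameter(s) fixed at known values: 10 - 2 = 8.
Dimension = 8

8


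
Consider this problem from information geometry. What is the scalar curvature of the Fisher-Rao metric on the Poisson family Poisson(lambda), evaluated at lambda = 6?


This family has a single free parameter, so its statistical manifold
is 1-dimensional. The Riemann curvature tensor of any 1-dimensional
Riemannian manifold vanishes identically, so R = 0.

0


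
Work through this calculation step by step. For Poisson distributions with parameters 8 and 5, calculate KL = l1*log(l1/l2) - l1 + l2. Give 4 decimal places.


KL divergence for Poisson:
KL = l1*log(l1/l2) - l1 + l2.
l1 = 8, l2 = 5.
log(8/5) = 0.470004.
l1*log(l1/l2) = 8 * 0.470004 = 3.760029.
KL = 3.760029 - 8 + 5 = 0.7600

0.7600


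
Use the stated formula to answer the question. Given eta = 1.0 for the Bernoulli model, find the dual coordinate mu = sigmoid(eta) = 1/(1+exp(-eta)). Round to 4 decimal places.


Dual coordinate (expectation parameter) for Bernoulli:
mu = 1/(1+exp(-eta)).
eta = 1.0.
exp(-eta) = exp(-1.0) = 0.367879.
mu = 1/(1+0.367879) = 0.7311

0.7311


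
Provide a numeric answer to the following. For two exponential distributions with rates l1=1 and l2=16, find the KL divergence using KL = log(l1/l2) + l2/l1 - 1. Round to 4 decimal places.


KL divergence for exponential family:
KL = log(l1/l2) + l2/l1 - 1.
log(1/16) = -2.772589.
16/1 = 16.0.
KL = -2.772589 + 16.0 - 1 = 12.2274

12.2274


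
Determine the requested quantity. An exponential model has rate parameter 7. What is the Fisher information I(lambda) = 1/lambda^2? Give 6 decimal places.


Fisher information for exponential: I(lambda) = 1/lambda^2.
lambda = 7, lambda^2 = 49.
I = 1/49 = 0.020408

0.020408


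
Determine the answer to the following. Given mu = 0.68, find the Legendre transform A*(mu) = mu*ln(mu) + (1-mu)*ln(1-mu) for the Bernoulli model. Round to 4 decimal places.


Legendre transform for Bernoulli:
A*(mu) = mu*log(mu) + (1-mu)*log(1-mu).
mu = 0.68, 1-mu = 0.32.
mu*log(mu) = 0.68*log(0.68) = -0.26225.
(1-mu)*log(1-mu) = 0.32*log(0.32) = -0.364619.
A* = -0.26225 + -0.364619 = -0.6269

-0.6269


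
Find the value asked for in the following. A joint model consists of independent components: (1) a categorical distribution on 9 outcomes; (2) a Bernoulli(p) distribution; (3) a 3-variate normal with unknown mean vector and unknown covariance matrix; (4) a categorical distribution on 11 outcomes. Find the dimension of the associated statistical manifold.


The dimension of a statistical manifold equals the number of free
(independent) real parameters of the model. For a product of independent
blocks the parameter counts add.
- categorical on 9 outcomes (probabilities sum to 1): 9-1 = 8.
- Bernoulli (p): 1.
- 3-variate normal: 3 (mean) + 3*4/2 = 6 (symmetric covariance) = 9.
- categorical on 11 outcomes (probabilities sum to 1): 11-1 = 10.
Total = 8 + 1 + 9 + 10 = 28.
Dimension = 28

28


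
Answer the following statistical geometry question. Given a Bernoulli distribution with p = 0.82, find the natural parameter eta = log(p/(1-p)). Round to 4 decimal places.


Natural parameter for Bernoulli: eta = log(p/(1-p)).
p = 0.82, 1-p = 0.18.
p/(1-p) = 4.555556.
eta = log(4.555556) = 1.5163

1.5163


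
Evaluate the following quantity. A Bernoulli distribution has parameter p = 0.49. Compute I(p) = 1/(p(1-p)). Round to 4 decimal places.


For Bernoulli(p), Fisher information is I(p) = 1/(p*(1-p)).
p = 0.49, 1-p = 0.51.
p*(1-p) = 0.2499.
I(p) = 1/0.2499 = 4.0016

4.0016


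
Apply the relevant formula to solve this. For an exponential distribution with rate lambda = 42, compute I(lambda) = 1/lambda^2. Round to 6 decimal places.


Fisher information for exponential: I(lambda) = 1/lambda^2.
lambda = 42, lambda^2 = 1764.
I = 1/1764 = 0.000567

0.000567


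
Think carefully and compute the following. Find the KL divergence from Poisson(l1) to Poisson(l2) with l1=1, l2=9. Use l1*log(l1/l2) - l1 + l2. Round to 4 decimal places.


KL divergence for Poisson:
KL = l1*log(l1/l2) - l1 + l2.
l1 = 1, l2 = 9.
log(1/9) = -2.197225.
l1*log(l1/l2) = 1 * -2.197225 = -2.197225.
KL = -2.197225 - 1 + 9 = 5.8028

5.8028


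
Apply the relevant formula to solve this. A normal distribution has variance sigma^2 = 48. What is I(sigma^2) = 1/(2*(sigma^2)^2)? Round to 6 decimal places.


Fisher information for variance: I(sigma^2) = 1/(2*sigma^4).
sigma^2 = 48, so sigma^4 = 2304.
I = 1/(2*2304) = 1/4608 = 0.000217

0.000217


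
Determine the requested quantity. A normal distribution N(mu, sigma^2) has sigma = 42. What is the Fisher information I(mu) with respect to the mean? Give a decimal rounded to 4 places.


The Fisher information for the mean of a normal distribution is I(mu) = 1/sigma^2.
sigma = 42, so sigma^2 = 1764.
I(mu) = 1/1764 = 0.0006

0.0006


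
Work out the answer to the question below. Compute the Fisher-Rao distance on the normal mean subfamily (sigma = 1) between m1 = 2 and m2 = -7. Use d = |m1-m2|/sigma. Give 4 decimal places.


On the fixed-variance normal subfamily, geodesic distance = |m1-m2|/sigma.
|2 - -7| = 9.
sigma = 1.
d = 9/1 = 9.0000

9.0000


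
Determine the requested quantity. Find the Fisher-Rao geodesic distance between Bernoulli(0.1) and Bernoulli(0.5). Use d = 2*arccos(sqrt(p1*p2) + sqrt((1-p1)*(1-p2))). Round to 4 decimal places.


Geodesic distance on Bernoulli manifold:
d(p1,p2) = 2*arccos(sqrt(p1*p2) + sqrt((1-p1)*(1-p2))).
sqrt(p1*p2) = sqrt(0.1*0.5) = 0.223607.
sqrt((1-p1)*(1-p2)) = sqrt(0.9*0.5) = 0.67082.
arg = 0.223607 + 0.67082 = 0.894427.
d = 2*arccos(0.894427) = 0.9273

0.9273


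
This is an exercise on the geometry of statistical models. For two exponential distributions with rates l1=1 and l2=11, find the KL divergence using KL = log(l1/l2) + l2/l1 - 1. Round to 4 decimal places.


KL divergence for exponential family:
KL = log(l1/l2) + l2/l1 - 1.
log(1/11) = -2.397895.
11/1 = 11.0.
KL = -2.397895 + 11.0 - 1 = 7.6021

7.6021


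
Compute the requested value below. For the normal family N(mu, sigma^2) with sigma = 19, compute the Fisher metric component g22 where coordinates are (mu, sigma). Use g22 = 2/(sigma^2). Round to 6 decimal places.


For the 2-parameter normal family, the Fisher metric has:
  g11 = 1/sigma^2, g22 = 2/sigma^2.
sigma = 19, sigma^2 = 361.
g22 = 0.005540

0.005540


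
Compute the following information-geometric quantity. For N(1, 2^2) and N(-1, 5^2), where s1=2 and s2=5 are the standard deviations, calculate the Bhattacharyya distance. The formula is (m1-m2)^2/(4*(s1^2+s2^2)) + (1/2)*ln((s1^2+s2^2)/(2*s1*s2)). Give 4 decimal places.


Bhattacharyya distance between two Gaussians:
DB = (m1-m2)^2/(4*(s1^2+s2^2)) + (1/2)*ln((s1^2+s2^2)/(2*s1*s2)).
(m1-m2)^2 = (2)^2 = 4.
s1^2+s2^2 = 4 + 25 = 29.
term1 = 4/116 = 0.034483.
term2 = 0.5*ln(29/20.0) = 0.185782.
DB = 0.034483 + 0.185782 = 0.2203

0.2203


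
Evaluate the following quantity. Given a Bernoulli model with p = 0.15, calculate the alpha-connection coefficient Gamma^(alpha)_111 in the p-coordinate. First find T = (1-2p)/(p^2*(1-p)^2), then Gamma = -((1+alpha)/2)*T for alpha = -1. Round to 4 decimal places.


Skewness (Amari-Chentsov) tensor: T = (1-2p)/(p^2*(1-p)^2).
p = 0.15, 1-2p = 0.7, p^2 = 0.0225, (1-p)^2 = 0.7225.
T = 0.7/(0.0225 * 0.7225) = 43.060361.
In the p-coordinate, Gamma^(alpha) = Gamma^(0) - (alpha/2)*T with Gamma^(0) = (1/2)*g'(p) = -T/2,
so Gamma^(alpha) = -((1+alpha)/2)*T.
alpha = -1, -(1+alpha)/2 = 0.0.
Gamma = 0.0 * 43.060361 = 0.0000

0.0000


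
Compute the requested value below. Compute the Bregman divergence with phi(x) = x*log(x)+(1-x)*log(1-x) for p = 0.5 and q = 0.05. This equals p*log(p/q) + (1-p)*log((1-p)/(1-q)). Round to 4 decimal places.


Bregman divergence with negative entropy generator:
D = p*log(p/q) + (1-p)*log((1-p)/(1-q)).
p = 0.5, q = 0.05.
p*log(p/q) = 0.5*log(0.5/0.05) = 1.151293.
(1-p)*log((1-p)/(1-q)) = 0.5*log(0.5/0.95) = -0.320927.
D = 1.151293 + -0.320927 = 0.8304

0.8304


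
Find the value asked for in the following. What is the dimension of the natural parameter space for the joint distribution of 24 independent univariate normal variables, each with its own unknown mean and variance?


Exponential family dimension calculation:
Each univariate normal has two natural parameters (mu/sigma^2 and -1/(2 sigma^2)).
With 24 independent components, dim = 2 * 24 = 48.

48


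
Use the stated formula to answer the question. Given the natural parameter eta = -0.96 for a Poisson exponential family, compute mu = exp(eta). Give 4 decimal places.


Expectation parameter for Poisson exponential family:
mu = exp(eta).
eta = -0.96.
mu = exp(-0.96) = 0.3829

0.3829


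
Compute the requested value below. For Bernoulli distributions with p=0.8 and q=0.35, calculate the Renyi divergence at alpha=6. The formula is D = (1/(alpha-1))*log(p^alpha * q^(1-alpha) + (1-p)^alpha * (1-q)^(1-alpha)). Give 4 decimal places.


Renyi divergence of order alpha between Bernoulli distributions:
D = (1/(alpha-1))*log(p^alpha * q^(1-alpha) + (1-p)^alpha * (1-q)^(1-alpha)).
alpha = 6, p = 0.8, q = 0.35.
p^alpha * q^(1-alpha) = 0.8^6 * 0.35^-5 = 49.911394.
(1-p)^alpha * (1-q)^(1-alpha) = 0.2^6 * 0.65^-5 = 0.000552.
sum = 49.911394 + 0.000552 = 49.911946.
D = (1/5)*log(49.911946) = 0.7821

0.7821


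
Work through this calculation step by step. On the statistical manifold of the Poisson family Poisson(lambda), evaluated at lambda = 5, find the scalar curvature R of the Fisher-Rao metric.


This family has a single free parameter, so its statistical manifold
is 1-dimensional. The Riemann curvature tensor of any 1-dimensional
Riemannian manifold vanishes identically, so R = 0.

0


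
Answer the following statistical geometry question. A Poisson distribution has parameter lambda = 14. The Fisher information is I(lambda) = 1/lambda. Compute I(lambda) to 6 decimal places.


Fisher information for Poisson: I(lambda) = 1/lambda.
lambda = 14.
I(lambda) = 1/14 = 0.071429

0.071429


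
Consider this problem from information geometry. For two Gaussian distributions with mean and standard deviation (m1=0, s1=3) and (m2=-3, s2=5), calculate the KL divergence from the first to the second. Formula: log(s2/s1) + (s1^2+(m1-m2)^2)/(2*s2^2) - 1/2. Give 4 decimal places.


KL divergence between normal distributions:
KL = log(s2/s1) + (s1^2 + (m1-m2)^2)/(2*s2^2) - 1/2.
log(5/3) = 0.510826.
(3^2 + (0--3)^2)/(2*5^2) = (9 + 9)/50 = 0.36.
KL = 0.510826 + 0.36 - 0.5 = 0.3708

0.3708


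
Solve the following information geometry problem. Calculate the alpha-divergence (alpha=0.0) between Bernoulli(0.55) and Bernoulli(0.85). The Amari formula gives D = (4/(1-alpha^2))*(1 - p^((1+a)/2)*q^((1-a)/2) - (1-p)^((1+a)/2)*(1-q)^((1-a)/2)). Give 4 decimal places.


Amari alpha-divergence:
D = (4/(1-alpha^2))*(1 - p^((1+a)/2)*q^((1-a)/2) - (1-p)^((1+a)/2)*(1-q)^((1-a)/2)).
alpha = 0.0, p = 0.55, q = 0.85.
e1 = (1+alpha)/2 = 0.5, e2 = (1-alpha)/2 = 0.5.
t1 = p^e1 * q^e2 = 0.55^0.5 * 0.85^0.5 = 0.68374.
t2 = (1-p)^e1 * (1-q)^e2 = 0.45^0.5 * 0.15^0.5 = 0.259808.
4/(1-alpha^2) = 4.0.
D = 4.0*(1 - 0.68374 - 0.259808) = 0.2258

0.2258


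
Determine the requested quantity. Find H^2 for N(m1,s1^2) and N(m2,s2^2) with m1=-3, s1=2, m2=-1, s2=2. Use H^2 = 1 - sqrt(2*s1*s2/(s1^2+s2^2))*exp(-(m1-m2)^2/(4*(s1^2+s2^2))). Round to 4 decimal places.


Squared Hellinger distance for Gaussians:
H^2 = 1 - sqrt(2*s1*s2/(s1^2+s2^2)) * exp(-(m1-m2)^2/(4*(s1^2+s2^2))).
s1^2 = 4, s2^2 = 4, s1^2+s2^2 = 8.
sqrt(2*2*2/(8)) = 1.0.
(m1-m2)^2 = (-2)^2 = 4.
exp(-4/(4*8)) = exp(-0.125) = 0.882497.
H^2 = 1 - 1.0*0.882497 = 0.1175

0.1175


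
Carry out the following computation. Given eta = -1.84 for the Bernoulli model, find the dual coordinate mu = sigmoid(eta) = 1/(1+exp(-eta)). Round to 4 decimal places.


Dual coordinate (expectation parameter) for Bernoulli:
mu = 1/(1+exp(-eta)).
eta = -1.84.
exp(-eta) = exp(1.84) = 6.296538.
mu = 1/(1+6.296538) = 0.1371

0.1371


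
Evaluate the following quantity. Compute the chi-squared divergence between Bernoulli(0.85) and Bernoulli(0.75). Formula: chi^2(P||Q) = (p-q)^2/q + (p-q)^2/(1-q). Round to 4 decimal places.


Chi-squared divergence between Bernoulli distributions:
chi^2 = (p-q)^2/q + (p-q)^2/(1-q).
p = 0.85, q = 0.75, p-q = 0.1.
(p-q)^2 = 0.01.
term1 = 0.01/0.75 = 0.013333.
term2 = 0.01/0.25 = 0.04.
chi^2 = 0.013333 + 0.04 = 0.0533

0.0533


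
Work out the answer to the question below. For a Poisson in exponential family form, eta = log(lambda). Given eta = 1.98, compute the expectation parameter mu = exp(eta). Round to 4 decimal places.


Expectation parameter for Poisson exponential family:
mu = exp(eta).
eta = 1.98.
mu = exp(1.98) = 7.2427

7.2427


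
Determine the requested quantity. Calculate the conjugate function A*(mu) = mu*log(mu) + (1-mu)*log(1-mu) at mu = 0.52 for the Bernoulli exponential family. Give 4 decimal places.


Legendre transform for Bernoulli:
A*(mu) = mu*log(mu) + (1-mu)*log(1-mu).
mu = 0.52, 1-mu = 0.48.
mu*log(mu) = 0.52*log(0.52) = -0.340042.
(1-mu)*log(1-mu) = 0.48*log(0.48) = -0.352305.
A* = -0.340042 + -0.352305 = -0.6923

-0.6923


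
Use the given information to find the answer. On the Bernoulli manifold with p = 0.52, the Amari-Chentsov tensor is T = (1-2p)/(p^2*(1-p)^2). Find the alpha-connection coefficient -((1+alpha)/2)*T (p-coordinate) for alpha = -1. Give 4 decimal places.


Skewness (Amari-Chentsov) tensor: T = (1-2p)/(p^2*(1-p)^2).
p = 0.52, 1-2p = -0.04, p^2 = 0.2704, (1-p)^2 = 0.2304.
T = -0.04/(0.2704 * 0.2304) = -0.642053.
In the p-coordinate, Gamma^(alpha) = Gamma^(0) - (alpha/2)*T with Gamma^(0) = (1/2)*g'(p) = -T/2,
so Gamma^(alpha) = -((1+alpha)/2)*T.
alpha = -1, -(1+alpha)/2 = 0.0.
Gamma = 0.0 * -0.642053 = 0.0000

0.0000


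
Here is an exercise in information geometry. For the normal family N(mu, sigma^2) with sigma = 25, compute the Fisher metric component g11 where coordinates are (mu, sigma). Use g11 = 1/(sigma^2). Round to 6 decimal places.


For the 2-parameter normal family, the Fisher metric has:
  g11 = 1/sigma^2, g22 = 2/sigma^2.
sigma = 25, sigma^2 = 625.
g11 = 0.001600

0.001600


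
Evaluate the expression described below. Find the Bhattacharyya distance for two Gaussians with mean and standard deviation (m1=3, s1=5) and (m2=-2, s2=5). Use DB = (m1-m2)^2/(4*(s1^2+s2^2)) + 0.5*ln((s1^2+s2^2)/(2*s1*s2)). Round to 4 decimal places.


Bhattacharyya distance between two Gaussians:
DB = (m1-m2)^2/(4*(s1^2+s2^2)) + (1/2)*ln((s1^2+s2^2)/(2*s1*s2)).
(m1-m2)^2 = (5)^2 = 25.
s1^2+s2^2 = 25 + 25 = 50.
term1 = 25/200 = 0.125.
term2 = 0.5*ln(50/50.0) = 0.0.
DB = 0.125 + 0.0 = 0.1250

0.1250


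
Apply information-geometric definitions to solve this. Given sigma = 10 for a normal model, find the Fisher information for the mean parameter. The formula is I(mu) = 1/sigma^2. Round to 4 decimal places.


The Fisher information for the mean of a normal distribution is I(mu) = 1/sigma^2.
sigma = 10, so sigma^2 = 100.
I(mu) = 1/100 = 0.0100

0.0100


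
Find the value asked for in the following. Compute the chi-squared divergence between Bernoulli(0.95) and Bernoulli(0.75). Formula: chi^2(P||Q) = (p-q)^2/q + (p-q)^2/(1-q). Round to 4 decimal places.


Chi-squared divergence between Bernoulli distributions:
chi^2 = (p-q)^2/q + (p-q)^2/(1-q).
p = 0.95, q = 0.75, p-q = 0.2.
(p-q)^2 = 0.04.
term1 = 0.04/0.75 = 0.053333.
term2 = 0.04/0.25 = 0.16.
chi^2 = 0.053333 + 0.16 = 0.2133

0.2133


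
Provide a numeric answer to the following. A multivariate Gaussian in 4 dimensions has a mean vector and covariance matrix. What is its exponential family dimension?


Exponential family dimension calculation:
For 4-dim MVN: mean has 4 params, covariance has 4*5/2 = 10 unique entries.
Total dim = 4 + 10 = 14.

14


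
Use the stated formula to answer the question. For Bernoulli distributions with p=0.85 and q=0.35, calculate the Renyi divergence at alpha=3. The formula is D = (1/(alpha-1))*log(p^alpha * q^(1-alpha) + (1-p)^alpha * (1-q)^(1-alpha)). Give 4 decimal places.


Renyi divergence of order alpha between Bernoulli distributions:
D = (1/(alpha-1))*log(p^alpha * q^(1-alpha) + (1-p)^alpha * (1-q)^(1-alpha)).
alpha = 3, p = 0.85, q = 0.35.
p^alpha * q^(1-alpha) = 0.85^3 * 0.35^-2 = 5.013265.
(1-p)^alpha * (1-q)^(1-alpha) = 0.15^3 * 0.65^-2 = 0.007988.
sum = 5.013265 + 0.007988 = 5.021253.
D = (1/2)*log(5.021253) = 0.8068

0.8068


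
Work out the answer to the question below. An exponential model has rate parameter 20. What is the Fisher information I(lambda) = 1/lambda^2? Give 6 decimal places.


Fisher information for exponential: I(lambda) = 1/lambda^2.
lambda = 20, lambda^2 = 400.
I = 1/400 = 0.002500

0.002500


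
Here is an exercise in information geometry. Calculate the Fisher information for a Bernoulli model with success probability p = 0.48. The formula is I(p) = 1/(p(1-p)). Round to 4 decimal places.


For Bernoulli(p), Fisher information is I(p) = 1/(p*(1-p)).
p = 0.48, 1-p = 0.52.
p*(1-p) = 0.2496.
I(p) = 1/0.2496 = 4.0064

4.0064


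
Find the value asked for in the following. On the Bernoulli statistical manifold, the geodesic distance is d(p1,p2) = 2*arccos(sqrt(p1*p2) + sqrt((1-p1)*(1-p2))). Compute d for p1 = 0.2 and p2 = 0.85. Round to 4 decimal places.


Geodesic distance on Bernoulli manifold:
d(p1,p2) = 2*arccos(sqrt(p1*p2) + sqrt((1-p1)*(1-p2))).
sqrt(p1*p2) = sqrt(0.2*0.85) = 0.412311.
sqrt((1-p1)*(1-p2)) = sqrt(0.8*0.15) = 0.34641.
arg = 0.412311 + 0.34641 = 0.758721.
d = 2*arccos(0.758721) = 1.4189

1.4189


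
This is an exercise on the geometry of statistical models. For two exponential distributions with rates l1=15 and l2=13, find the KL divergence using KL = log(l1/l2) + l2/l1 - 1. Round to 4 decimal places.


KL divergence for exponential family:
KL = log(l1/l2) + l2/l1 - 1.
log(15/13) = 0.143101.
13/15 = 0.866667.
KL = 0.143101 + 0.866667 - 1 = 0.0098

0.0098


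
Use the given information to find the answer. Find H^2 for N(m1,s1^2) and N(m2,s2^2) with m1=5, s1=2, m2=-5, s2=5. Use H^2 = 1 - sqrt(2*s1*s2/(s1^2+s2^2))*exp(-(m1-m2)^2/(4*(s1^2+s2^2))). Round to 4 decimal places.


Squared Hellinger distance for Gaussians:
H^2 = 1 - sqrt(2*s1*s2/(s1^2+s2^2)) * exp(-(m1-m2)^2/(4*(s1^2+s2^2))).
s1^2 = 4, s2^2 = 25, s1^2+s2^2 = 29.
sqrt(2*2*5/(29)) = 0.830455.
(m1-m2)^2 = (10)^2 = 100.
exp(-100/(4*29)) = exp(-0.862069) = 0.422287.
H^2 = 1 - 0.830455*0.422287 = 0.6493

0.6493


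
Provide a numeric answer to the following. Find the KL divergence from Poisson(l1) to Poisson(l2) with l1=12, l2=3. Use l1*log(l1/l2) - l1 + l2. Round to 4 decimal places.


KL divergence for Poisson:
KL = l1*log(l1/l2) - l1 + l2.
l1 = 12, l2 = 3.
log(12/3) = 1.386294.
l1*log(l1/l2) = 12 * 1.386294 = 16.635532.
KL = 16.635532 - 12 + 3 = 7.6355

7.6355


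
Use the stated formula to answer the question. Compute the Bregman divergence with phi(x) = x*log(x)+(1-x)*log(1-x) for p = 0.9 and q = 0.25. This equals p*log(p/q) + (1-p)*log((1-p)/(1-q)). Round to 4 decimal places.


Bregman divergence with negative entropy generator:
D = p*log(p/q) + (1-p)*log((1-p)/(1-q)).
p = 0.9, q = 0.25.
p*log(p/q) = 0.9*log(0.9/0.25) = 1.15284.
(1-p)*log((1-p)/(1-q)) = 0.1*log(0.1/0.75) = -0.20149.
D = 1.15284 + -0.20149 = 0.9514

0.9514


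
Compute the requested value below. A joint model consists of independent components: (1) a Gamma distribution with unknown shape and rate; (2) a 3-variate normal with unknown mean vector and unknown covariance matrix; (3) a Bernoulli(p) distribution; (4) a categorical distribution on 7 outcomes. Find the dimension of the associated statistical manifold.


The dimension of a statistical manifold equals the number of free
(independent) real parameters of the model. For a product of independent
blocks the parameter counts add.
- Gamma (shape, rate): 2.
- 3-variate normal: 3 (mean) + 3*4/2 = 6 (symmetric covariance) = 9.
- Bernoulli (p): 1.
- categorical on 7 outcomes (probabilities sum to 1): 7-1 = 6.
Total = 2 + 9 + 1 + 6 = 18.
Dimension = 18

18


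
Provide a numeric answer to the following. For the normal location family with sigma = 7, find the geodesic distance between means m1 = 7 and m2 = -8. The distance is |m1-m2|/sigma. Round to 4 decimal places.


On the fixed-variance normal subfamily, geodesic distance = |m1-m2|/sigma.
|7 - -8| = 15.
sigma = 7.
d = 15/7 = 2.1429

2.1429
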